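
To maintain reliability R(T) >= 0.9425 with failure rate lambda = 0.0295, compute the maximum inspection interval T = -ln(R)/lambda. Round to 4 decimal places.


R_target = 0.9425
lambda = 0.0295
-ln(0.9425) = 0.0592
T = 0.0592 / 0.0295
T = 2.0074

2.0074


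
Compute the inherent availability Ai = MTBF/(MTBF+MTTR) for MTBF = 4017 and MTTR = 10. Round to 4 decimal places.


MTBF = 4017
MTTR = 10
MTBF + MTTR = 4027
Ai = 4017 / 4027
Ai = 0.9975

0.9975


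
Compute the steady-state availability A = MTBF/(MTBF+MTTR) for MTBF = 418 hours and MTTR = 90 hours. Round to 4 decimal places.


MTBF = 418
MTTR = 90
MTBF + MTTR = 508
A = 418 / 508
A = 0.8228

0.8228


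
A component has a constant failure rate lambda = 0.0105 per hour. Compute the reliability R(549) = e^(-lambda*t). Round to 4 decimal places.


lambda = 0.0105
t = 549
lambda * t = 5.7645
R(t) = e^(-5.7645)
R(t) = 0.0031

0.0031


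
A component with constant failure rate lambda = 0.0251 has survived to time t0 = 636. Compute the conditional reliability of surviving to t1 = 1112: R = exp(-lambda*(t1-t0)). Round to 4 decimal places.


lambda = 0.0251
t0 = 636, t1 = 1112
t1 - t0 = 476
lambda * (t1-t0) = 0.0251 * 476 = 11.9476
R = exp(-11.9476)
R = 0.0

0.0


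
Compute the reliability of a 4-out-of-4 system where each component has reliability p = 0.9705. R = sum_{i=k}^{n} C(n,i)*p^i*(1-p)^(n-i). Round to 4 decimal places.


k = 4, n = 4, p = 0.9705
i=4: C(4,4)=1 * 0.9705^4 * 0.0295^0 = 0.8871
R = sum of terms = 0.8871

0.8871


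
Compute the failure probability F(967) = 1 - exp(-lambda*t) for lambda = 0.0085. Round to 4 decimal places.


lambda = 0.0085, t = 967
lambda * t = 8.2195
exp(-8.2195) = 0.0003
F(t) = 1 - 0.0003
F(t) = 0.9997

0.9997


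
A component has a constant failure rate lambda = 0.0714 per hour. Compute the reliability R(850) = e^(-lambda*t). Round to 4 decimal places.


lambda = 0.0714
t = 850
lambda * t = 60.69
R(t) = e^(-60.69)
R(t) = 0.0

0.0


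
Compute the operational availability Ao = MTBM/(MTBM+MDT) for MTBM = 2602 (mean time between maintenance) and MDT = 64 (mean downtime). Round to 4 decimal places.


MTBM = 2602
MDT = 64
MTBM + MDT = 2666
Ao = 2602 / 2666
Ao = 0.976

0.976


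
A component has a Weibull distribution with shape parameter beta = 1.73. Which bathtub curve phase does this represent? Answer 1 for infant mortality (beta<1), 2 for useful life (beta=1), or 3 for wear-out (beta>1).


beta = 1.73
Compare beta to 1:
beta < 1 => infant mortality (phase 1)
beta = 1 => useful life (phase 2)
beta > 1 => wear-out (phase 3)
Since beta = 1.73, this is wear-out (increasing failure rate)
Phase = 3

3


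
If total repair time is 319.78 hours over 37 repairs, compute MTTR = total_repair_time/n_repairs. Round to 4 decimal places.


total_repair_time = 319.78
n_repairs = 37
MTTR = 319.78 / 37
MTTR = 8.6427

8.6427


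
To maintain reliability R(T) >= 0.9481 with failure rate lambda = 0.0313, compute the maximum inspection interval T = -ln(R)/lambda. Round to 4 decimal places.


R_target = 0.9481
lambda = 0.0313
-ln(0.9481) = 0.0533
T = 0.0533 / 0.0313
T = 1.7027

1.7027


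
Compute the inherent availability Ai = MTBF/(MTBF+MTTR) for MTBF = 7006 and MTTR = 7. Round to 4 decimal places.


MTBF = 7006
MTTR = 7
MTBF + MTTR = 7013
Ai = 7006 / 7013
Ai = 0.999

0.999


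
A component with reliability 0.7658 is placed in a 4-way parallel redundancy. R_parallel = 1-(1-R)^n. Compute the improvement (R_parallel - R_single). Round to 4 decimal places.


R_single = 0.7658, n = 4
1 - R_single = 0.2342
(1 - R_single)^n = 0.2342^4 = 0.003
R_parallel = 1 - 0.003 = 0.997
Improvement = 0.997 - 0.7658
Improvement = 0.2312

0.2312


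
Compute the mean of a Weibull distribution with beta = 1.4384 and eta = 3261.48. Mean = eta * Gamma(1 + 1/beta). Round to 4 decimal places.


beta = 1.4384, eta = 3261.48
1/beta = 0.6952
1 + 1/beta = 1.6952
Gamma(1.6952) = 0.9077
Mean = 3261.48 * 0.9077
Mean = 2960.5793

2960.5793


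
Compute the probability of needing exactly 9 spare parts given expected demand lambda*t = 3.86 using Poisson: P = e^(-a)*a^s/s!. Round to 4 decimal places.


a = 3.86, s = 9
e^(-a) = e^(-3.86) = 0.0211
a^s = 3.86^9 = 190232.9497
s! = 362880
P = 0.0211 * 190232.9497 / 362880
P = 0.011

0.011


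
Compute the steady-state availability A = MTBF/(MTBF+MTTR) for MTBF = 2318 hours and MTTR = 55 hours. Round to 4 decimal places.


MTBF = 2318
MTTR = 55
MTBF + MTTR = 2373
A = 2318 / 2373
A = 0.9768

0.9768


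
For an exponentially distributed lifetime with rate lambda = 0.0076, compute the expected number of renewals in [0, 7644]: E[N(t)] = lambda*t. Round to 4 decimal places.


lambda = 0.0076
t = 7644
E[N(t)] = lambda * t
E[N(t)] = 0.0076 * 7644
E[N(t)] = 58.0944

58.0944


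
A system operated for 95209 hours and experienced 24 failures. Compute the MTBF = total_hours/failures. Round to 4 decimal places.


total_hours = 95209
failures = 24
MTBF = 95209 / 24
MTBF = 3967.0417

3967.0417


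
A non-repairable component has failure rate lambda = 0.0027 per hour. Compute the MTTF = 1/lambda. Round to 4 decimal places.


lambda = 0.0027
MTTF = 1 / 0.0027
MTTF = 370.3704

370.3704


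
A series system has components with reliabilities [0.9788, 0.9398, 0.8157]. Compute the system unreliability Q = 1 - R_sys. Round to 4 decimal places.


Components: [0.9788, 0.9398, 0.8157]
After component 1: product = 0.9788
After component 2: product = 0.9199
After component 3: product = 0.7503
R_sys = 0.7503
Q = 1 - 0.7503 = 0.2497

0.2497


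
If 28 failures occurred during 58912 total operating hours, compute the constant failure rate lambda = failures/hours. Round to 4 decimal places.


failures = 28
total_hours = 58912
lambda = 28 / 58912
lambda = 0.0005

0.0005


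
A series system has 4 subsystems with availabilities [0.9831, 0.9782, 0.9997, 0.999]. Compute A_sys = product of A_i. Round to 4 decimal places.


Subsystems: [0.9831, 0.9782, 0.9997, 0.999]
After subsystem 1 (A=0.9831): product = 0.9831
After subsystem 2 (A=0.9782): product = 0.9617
After subsystem 3 (A=0.9997): product = 0.9614
After subsystem 4 (A=0.999): product = 0.9604
A_sys = 0.9604

0.9604


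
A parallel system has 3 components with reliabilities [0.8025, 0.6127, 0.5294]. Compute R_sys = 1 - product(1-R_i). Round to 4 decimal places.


Components: [0.8025, 0.6127, 0.5294]
(1 - 0.8025) = 0.1975, running product = 0.1975
(1 - 0.6127) = 0.3873, running product = 0.0765
(1 - 0.5294) = 0.4706, running product = 0.036
Product of (1-R_i) = 0.036
R_sys = 1 - 0.036 = 0.964

0.964


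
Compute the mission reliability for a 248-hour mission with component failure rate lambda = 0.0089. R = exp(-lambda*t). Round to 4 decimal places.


lambda = 0.0089
mission_time = 248
lambda * t = 0.0089 * 248 = 2.2072
R = exp(-2.2072)
R = 0.11

0.11


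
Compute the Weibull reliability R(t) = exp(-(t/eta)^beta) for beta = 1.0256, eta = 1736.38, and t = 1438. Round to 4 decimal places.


beta = 1.0256, eta = 1736.38, t = 1438
t/eta = 1438 / 1736.38 = 0.8282
(t/eta)^beta = 0.8282^1.0256 = 0.8242
R(t) = exp(-0.8242)
R(t) = 0.4386

0.4386


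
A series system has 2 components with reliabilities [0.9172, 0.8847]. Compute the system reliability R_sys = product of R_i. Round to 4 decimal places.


Components: [0.9172, 0.8847]
After component 1 (R=0.9172): product = 0.9172
After component 2 (R=0.8847): product = 0.8114
R_sys = 0.8114

0.8114


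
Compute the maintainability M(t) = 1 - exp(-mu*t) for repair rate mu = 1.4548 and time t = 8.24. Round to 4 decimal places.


mu = 1.4548, t = 8.24
mu * t = 1.4548 * 8.24 = 11.9876
exp(-11.9876) = 0.0
M(t) = 1 - 0.0
M(t) = 1.0

1.0


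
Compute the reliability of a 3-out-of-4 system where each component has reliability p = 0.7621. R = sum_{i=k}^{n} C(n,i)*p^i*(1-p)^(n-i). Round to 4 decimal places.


k = 3, n = 4, p = 0.7621
i=3: C(4,3)=4 * 0.7621^3 * 0.2379^1 = 0.4212
i=4: C(4,4)=1 * 0.7621^4 * 0.2379^0 = 0.3373
R = sum of terms = 0.7585

0.7585


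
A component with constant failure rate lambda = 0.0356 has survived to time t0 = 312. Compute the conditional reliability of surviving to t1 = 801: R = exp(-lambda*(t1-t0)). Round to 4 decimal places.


lambda = 0.0356
t0 = 312, t1 = 801
t1 - t0 = 489
lambda * (t1-t0) = 0.0356 * 489 = 17.4084
R = exp(-17.4084)
R = 0.0

0.0


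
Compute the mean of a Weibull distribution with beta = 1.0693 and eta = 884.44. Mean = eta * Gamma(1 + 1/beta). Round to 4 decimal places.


beta = 1.0693, eta = 884.44
1/beta = 0.9352
1 + 1/beta = 1.9352
Gamma(1.9352) = 0.9743
Mean = 884.44 * 0.9743
Mean = 861.7177

861.7177


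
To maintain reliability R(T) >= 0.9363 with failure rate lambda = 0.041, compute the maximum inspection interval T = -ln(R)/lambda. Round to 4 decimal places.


R_target = 0.9363
lambda = 0.041
-ln(0.9363) = 0.0658
T = 0.0658 / 0.041
T = 1.6053

1.6053


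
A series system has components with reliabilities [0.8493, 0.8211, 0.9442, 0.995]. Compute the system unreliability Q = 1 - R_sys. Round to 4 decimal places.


Components: [0.8493, 0.8211, 0.9442, 0.995]
After component 1: product = 0.8493
After component 2: product = 0.6974
After component 3: product = 0.6584
After component 4: product = 0.6552
R_sys = 0.6552
Q = 1 - 0.6552 = 0.3448

0.3448


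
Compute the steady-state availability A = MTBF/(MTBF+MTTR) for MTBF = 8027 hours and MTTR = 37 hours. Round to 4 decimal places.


MTBF = 8027
MTTR = 37
MTBF + MTTR = 8064
A = 8027 / 8064
A = 0.9954

0.9954


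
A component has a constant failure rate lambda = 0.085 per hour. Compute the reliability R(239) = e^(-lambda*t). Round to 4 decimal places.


lambda = 0.085
t = 239
lambda * t = 20.315
R(t) = e^(-20.315)
R(t) = 0.0

0.0


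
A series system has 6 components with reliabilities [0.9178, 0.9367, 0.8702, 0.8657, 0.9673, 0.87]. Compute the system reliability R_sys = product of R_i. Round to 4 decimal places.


Components: [0.9178, 0.9367, 0.8702, 0.8657, 0.9673, 0.87]
After component 1 (R=0.9178): product = 0.9178
After component 2 (R=0.9367): product = 0.8597
After component 3 (R=0.8702): product = 0.7481
After component 4 (R=0.8657): product = 0.6476
After component 5 (R=0.9673): product = 0.6265
After component 6 (R=0.87): product = 0.545
R_sys = 0.545

0.545


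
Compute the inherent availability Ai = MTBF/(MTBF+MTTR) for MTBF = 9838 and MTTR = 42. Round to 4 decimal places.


MTBF = 9838
MTTR = 42
MTBF + MTTR = 9880
Ai = 9838 / 9880
Ai = 0.9957

0.9957


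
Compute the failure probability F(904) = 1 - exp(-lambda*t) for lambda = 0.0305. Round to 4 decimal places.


lambda = 0.0305, t = 904
lambda * t = 27.572
exp(-27.572) = 0.0
F(t) = 1 - 0.0
F(t) = 1.0

1.0


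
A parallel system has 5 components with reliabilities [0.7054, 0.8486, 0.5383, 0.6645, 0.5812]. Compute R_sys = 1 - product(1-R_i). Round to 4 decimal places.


Components: [0.7054, 0.8486, 0.5383, 0.6645, 0.5812]
(1 - 0.7054) = 0.2946, running product = 0.2946
(1 - 0.8486) = 0.1514, running product = 0.0446
(1 - 0.5383) = 0.4617, running product = 0.0206
(1 - 0.6645) = 0.3355, running product = 0.0069
(1 - 0.5812) = 0.4188, running product = 0.0029
Product of (1-R_i) = 0.0029
R_sys = 1 - 0.0029 = 0.9971

0.9971


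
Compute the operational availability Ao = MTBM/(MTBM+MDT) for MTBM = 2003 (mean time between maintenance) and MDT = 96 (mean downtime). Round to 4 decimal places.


MTBM = 2003
MDT = 96
MTBM + MDT = 2099
Ao = 2003 / 2099
Ao = 0.9543

0.9543


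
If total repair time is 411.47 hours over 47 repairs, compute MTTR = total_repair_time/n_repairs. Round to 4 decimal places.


total_repair_time = 411.47
n_repairs = 47
MTTR = 411.47 / 47
MTTR = 8.7547

8.7547


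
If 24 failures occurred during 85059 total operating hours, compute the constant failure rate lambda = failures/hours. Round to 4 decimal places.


failures = 24
total_hours = 85059
lambda = 24 / 85059
lambda = 0.0003

0.0003


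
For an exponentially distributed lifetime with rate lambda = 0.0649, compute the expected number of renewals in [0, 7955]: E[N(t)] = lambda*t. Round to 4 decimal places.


lambda = 0.0649
t = 7955
E[N(t)] = lambda * t
E[N(t)] = 0.0649 * 7955
E[N(t)] = 516.2795

516.2795


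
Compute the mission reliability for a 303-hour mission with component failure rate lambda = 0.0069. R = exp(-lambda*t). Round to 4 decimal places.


lambda = 0.0069
mission_time = 303
lambda * t = 0.0069 * 303 = 2.0907
R = exp(-2.0907)
R = 0.1236

0.1236


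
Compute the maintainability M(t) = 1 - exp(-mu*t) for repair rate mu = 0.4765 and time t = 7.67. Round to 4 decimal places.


mu = 0.4765, t = 7.67
mu * t = 0.4765 * 7.67 = 3.6548
exp(-3.6548) = 0.0259
M(t) = 1 - 0.0259
M(t) = 0.9741

0.9741


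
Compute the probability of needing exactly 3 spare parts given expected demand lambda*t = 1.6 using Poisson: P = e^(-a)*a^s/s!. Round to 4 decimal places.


a = 1.6, s = 3
e^(-a) = e^(-1.6) = 0.2019
a^s = 1.6^3 = 4.096
s! = 6
P = 0.2019 * 4.096 / 6
P = 0.1378

0.1378


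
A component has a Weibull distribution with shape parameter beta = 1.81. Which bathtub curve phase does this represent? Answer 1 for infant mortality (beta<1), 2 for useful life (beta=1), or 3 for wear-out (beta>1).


beta = 1.81
Compare beta to 1:
beta < 1 => infant mortality (phase 1)
beta = 1 => useful life (phase 2)
beta > 1 => wear-out (phase 3)
Since beta = 1.81, this is wear-out (increasing failure rate)
Phase = 3

3


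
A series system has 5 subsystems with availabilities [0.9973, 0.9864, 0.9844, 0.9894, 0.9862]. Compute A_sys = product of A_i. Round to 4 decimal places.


Subsystems: [0.9973, 0.9864, 0.9844, 0.9894, 0.9862]
After subsystem 1 (A=0.9973): product = 0.9973
After subsystem 2 (A=0.9864): product = 0.9837
After subsystem 3 (A=0.9844): product = 0.9684
After subsystem 4 (A=0.9894): product = 0.9581
After subsystem 5 (A=0.9862): product = 0.9449
A_sys = 0.9449

0.9449


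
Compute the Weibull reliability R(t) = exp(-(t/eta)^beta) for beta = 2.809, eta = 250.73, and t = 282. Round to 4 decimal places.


beta = 2.809, eta = 250.73, t = 282
t/eta = 282 / 250.73 = 1.1247
(t/eta)^beta = 1.1247^2.809 = 1.3912
R(t) = exp(-1.3912)
R(t) = 0.2488

0.2488


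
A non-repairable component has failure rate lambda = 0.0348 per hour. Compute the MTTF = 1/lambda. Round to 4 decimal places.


lambda = 0.0348
MTTF = 1 / 0.0348
MTTF = 28.7356

28.7356


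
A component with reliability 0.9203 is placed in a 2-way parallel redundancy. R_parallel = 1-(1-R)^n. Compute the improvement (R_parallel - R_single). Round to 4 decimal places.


R_single = 0.9203, n = 2
1 - R_single = 0.0797
(1 - R_single)^n = 0.0797^2 = 0.0064
R_parallel = 1 - 0.0064 = 0.9936
Improvement = 0.9936 - 0.9203
Improvement = 0.0733

0.0733


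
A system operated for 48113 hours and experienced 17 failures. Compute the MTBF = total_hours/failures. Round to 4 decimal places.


total_hours = 48113
failures = 17
MTBF = 48113 / 17
MTBF = 2830.1765

2830.1765


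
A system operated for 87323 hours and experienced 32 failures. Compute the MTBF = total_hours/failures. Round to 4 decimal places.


total_hours = 87323
failures = 32
MTBF = 87323 / 32
MTBF = 2728.8438

2728.8438


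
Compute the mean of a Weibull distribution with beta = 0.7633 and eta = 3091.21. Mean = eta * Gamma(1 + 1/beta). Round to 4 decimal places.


beta = 0.7633, eta = 3091.21
1/beta = 1.3101
1 + 1/beta = 2.3101
Gamma(2.3101) = 1.1738
Mean = 3091.21 * 1.1738
Mean = 3628.5772

3628.5772


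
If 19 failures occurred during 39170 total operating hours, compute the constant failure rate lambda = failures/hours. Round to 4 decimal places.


failures = 19
total_hours = 39170
lambda = 19 / 39170
lambda = 0.0005

0.0005


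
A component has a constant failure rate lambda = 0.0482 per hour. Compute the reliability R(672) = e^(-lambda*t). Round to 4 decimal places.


lambda = 0.0482
t = 672
lambda * t = 32.3904
R(t) = e^(-32.3904)
R(t) = 0.0

0.0


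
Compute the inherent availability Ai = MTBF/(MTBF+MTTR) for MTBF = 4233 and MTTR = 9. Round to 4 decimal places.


MTBF = 4233
MTTR = 9
MTBF + MTTR = 4242
Ai = 4233 / 4242
Ai = 0.9979

0.9979


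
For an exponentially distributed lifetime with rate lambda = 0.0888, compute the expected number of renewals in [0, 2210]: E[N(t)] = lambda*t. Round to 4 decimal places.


lambda = 0.0888
t = 2210
E[N(t)] = lambda * t
E[N(t)] = 0.0888 * 2210
E[N(t)] = 196.248

196.248


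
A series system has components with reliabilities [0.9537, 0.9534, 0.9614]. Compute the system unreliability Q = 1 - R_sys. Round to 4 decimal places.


Components: [0.9537, 0.9534, 0.9614]
After component 1: product = 0.9537
After component 2: product = 0.9093
After component 3: product = 0.8742
R_sys = 0.8742
Q = 1 - 0.8742 = 0.1258

0.1258


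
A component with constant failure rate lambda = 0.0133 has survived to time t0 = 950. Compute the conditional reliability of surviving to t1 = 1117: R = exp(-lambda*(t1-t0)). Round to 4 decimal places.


lambda = 0.0133
t0 = 950, t1 = 1117
t1 - t0 = 167
lambda * (t1-t0) = 0.0133 * 167 = 2.2211
R = exp(-2.2211)
R = 0.1085

0.1085


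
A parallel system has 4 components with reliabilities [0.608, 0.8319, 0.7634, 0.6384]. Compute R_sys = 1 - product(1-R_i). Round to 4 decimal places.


Components: [0.608, 0.8319, 0.7634, 0.6384]
(1 - 0.608) = 0.392, running product = 0.392
(1 - 0.8319) = 0.1681, running product = 0.0659
(1 - 0.7634) = 0.2366, running product = 0.0156
(1 - 0.6384) = 0.3616, running product = 0.0056
Product of (1-R_i) = 0.0056
R_sys = 1 - 0.0056 = 0.9944

0.9944


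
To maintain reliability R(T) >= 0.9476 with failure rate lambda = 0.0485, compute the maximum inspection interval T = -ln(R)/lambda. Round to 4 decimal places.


R_target = 0.9476
lambda = 0.0485
-ln(0.9476) = 0.0538
T = 0.0538 / 0.0485
T = 1.1097

1.1097


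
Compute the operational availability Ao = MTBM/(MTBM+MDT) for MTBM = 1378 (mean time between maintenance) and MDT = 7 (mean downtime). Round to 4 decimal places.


MTBM = 1378
MDT = 7
MTBM + MDT = 1385
Ao = 1378 / 1385
Ao = 0.9949

0.9949


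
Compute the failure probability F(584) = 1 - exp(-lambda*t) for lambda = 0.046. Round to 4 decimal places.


lambda = 0.046, t = 584
lambda * t = 26.864
exp(-26.864) = 0.0
F(t) = 1 - 0.0
F(t) = 1.0

1.0


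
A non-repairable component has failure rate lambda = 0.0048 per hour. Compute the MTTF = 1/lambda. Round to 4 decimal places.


lambda = 0.0048
MTTF = 1 / 0.0048
MTTF = 208.3333

208.3333


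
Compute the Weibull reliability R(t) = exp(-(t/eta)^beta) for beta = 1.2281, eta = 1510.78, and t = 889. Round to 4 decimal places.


beta = 1.2281, eta = 1510.78, t = 889
t/eta = 889 / 1510.78 = 0.5884
(t/eta)^beta = 0.5884^1.2281 = 0.5214
R(t) = exp(-0.5214)
R(t) = 0.5937

0.5937


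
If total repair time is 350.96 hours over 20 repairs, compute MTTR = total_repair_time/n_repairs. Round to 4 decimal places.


total_repair_time = 350.96
n_repairs = 20
MTTR = 350.96 / 20
MTTR = 17.548

17.548


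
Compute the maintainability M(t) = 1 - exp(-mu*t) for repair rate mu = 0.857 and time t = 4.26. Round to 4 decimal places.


mu = 0.857, t = 4.26
mu * t = 0.857 * 4.26 = 3.6508
exp(-3.6508) = 0.026
M(t) = 1 - 0.026
M(t) = 0.974

0.974


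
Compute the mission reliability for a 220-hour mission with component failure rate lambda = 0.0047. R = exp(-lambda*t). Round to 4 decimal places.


lambda = 0.0047
mission_time = 220
lambda * t = 0.0047 * 220 = 1.034
R = exp(-1.034)
R = 0.3556

0.3556


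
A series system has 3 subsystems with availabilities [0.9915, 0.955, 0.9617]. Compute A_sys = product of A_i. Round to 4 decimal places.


Subsystems: [0.9915, 0.955, 0.9617]
After subsystem 1 (A=0.9915): product = 0.9915
After subsystem 2 (A=0.955): product = 0.9469
After subsystem 3 (A=0.9617): product = 0.9106
A_sys = 0.9106

0.9106


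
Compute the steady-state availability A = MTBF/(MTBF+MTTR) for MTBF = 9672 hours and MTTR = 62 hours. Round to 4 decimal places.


MTBF = 9672
MTTR = 62
MTBF + MTTR = 9734
A = 9672 / 9734
A = 0.9936

0.9936


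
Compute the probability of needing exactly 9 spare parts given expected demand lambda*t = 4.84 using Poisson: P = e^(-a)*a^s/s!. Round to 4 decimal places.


a = 4.84, s = 9
e^(-a) = e^(-4.84) = 0.0079
a^s = 4.84^9 = 1457498.9642
s! = 362880
P = 0.0079 * 1457498.9642 / 362880
P = 0.0318

0.0318


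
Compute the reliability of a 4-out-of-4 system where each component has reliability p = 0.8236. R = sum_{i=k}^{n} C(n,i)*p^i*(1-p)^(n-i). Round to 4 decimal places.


k = 4, n = 4, p = 0.8236
i=4: C(4,4)=1 * 0.8236^4 * 0.1764^0 = 0.4601
R = sum of terms = 0.4601

0.4601


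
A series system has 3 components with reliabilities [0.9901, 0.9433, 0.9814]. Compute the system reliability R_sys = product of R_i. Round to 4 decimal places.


Components: [0.9901, 0.9433, 0.9814]
After component 1 (R=0.9901): product = 0.9901
After component 2 (R=0.9433): product = 0.934
After component 3 (R=0.9814): product = 0.9166
R_sys = 0.9166

0.9166


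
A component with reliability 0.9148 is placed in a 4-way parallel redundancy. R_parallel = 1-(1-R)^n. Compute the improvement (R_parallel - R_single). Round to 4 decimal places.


R_single = 0.9148, n = 4
1 - R_single = 0.0852
(1 - R_single)^n = 0.0852^4 = 0.0001
R_parallel = 1 - 0.0001 = 0.9999
Improvement = 0.9999 - 0.9148
Improvement = 0.0851

0.0851


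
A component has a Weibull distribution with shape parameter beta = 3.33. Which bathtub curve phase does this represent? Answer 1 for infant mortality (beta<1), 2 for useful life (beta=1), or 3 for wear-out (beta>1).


beta = 3.33
Compare beta to 1:
beta < 1 => infant mortality (phase 1)
beta = 1 => useful life (phase 2)
beta > 1 => wear-out (phase 3)
Since beta = 3.33, this is wear-out (increasing failure rate)
Phase = 3

3


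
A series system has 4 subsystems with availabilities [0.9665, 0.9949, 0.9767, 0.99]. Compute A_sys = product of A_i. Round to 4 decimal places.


Subsystems: [0.9665, 0.9949, 0.9767, 0.99]
After subsystem 1 (A=0.9665): product = 0.9665
After subsystem 2 (A=0.9949): product = 0.9616
After subsystem 3 (A=0.9767): product = 0.9392
After subsystem 4 (A=0.99): product = 0.9298
A_sys = 0.9298

0.9298


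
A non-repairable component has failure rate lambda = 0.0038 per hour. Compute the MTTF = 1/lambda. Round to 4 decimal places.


lambda = 0.0038
MTTF = 1 / 0.0038
MTTF = 263.1579

263.1579


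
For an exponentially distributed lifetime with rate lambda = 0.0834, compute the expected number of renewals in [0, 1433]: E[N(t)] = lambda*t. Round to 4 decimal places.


lambda = 0.0834
t = 1433
E[N(t)] = lambda * t
E[N(t)] = 0.0834 * 1433
E[N(t)] = 119.5122

119.5122


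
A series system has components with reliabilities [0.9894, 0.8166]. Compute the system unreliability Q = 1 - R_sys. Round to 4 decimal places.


Components: [0.9894, 0.8166]
After component 1: product = 0.9894
After component 2: product = 0.8079
R_sys = 0.8079
Q = 1 - 0.8079 = 0.1921

0.1921


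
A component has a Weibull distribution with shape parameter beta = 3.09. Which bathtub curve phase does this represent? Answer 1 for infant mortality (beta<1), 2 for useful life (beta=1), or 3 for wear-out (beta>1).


beta = 3.09
Compare beta to 1:
beta < 1 => infant mortality (phase 1)
beta = 1 => useful life (phase 2)
beta > 1 => wear-out (phase 3)
Since beta = 3.09, this is wear-out (increasing failure rate)
Phase = 3

3


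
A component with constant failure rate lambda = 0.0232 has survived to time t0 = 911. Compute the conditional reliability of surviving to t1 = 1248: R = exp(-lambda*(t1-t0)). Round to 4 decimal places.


lambda = 0.0232
t0 = 911, t1 = 1248
t1 - t0 = 337
lambda * (t1-t0) = 0.0232 * 337 = 7.8184
R = exp(-7.8184)
R = 0.0004

0.0004


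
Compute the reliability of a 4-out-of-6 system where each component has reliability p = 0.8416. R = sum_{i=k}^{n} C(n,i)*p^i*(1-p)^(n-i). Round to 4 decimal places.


k = 4, n = 6, p = 0.8416
i=4: C(6,4)=15 * 0.8416^4 * 0.1584^2 = 0.1888
i=5: C(6,5)=6 * 0.8416^5 * 0.1584^1 = 0.4013
i=6: C(6,6)=1 * 0.8416^6 * 0.1584^0 = 0.3553
R = sum of terms = 0.9454

0.9454


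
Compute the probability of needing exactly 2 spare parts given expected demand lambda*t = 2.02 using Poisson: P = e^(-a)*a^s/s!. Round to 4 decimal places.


a = 2.02, s = 2
e^(-a) = e^(-2.02) = 0.1327
a^s = 2.02^2 = 4.0804
s! = 2
P = 0.1327 * 4.0804 / 2
P = 0.2706

0.2706


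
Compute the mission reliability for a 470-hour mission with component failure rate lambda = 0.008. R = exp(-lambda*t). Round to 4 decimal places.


lambda = 0.008
mission_time = 470
lambda * t = 0.008 * 470 = 3.76
R = exp(-3.76)
R = 0.0233

0.0233


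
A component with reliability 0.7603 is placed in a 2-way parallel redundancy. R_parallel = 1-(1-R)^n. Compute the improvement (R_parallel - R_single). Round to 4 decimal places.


R_single = 0.7603, n = 2
1 - R_single = 0.2397
(1 - R_single)^n = 0.2397^2 = 0.0575
R_parallel = 1 - 0.0575 = 0.9425
Improvement = 0.9425 - 0.7603
Improvement = 0.1822

0.1822


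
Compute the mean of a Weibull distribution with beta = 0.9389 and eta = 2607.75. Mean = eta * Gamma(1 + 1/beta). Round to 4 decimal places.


beta = 0.9389, eta = 2607.75
1/beta = 1.0651
1 + 1/beta = 2.0651
Gamma(2.0651) = 1.0293
Mean = 2607.75 * 1.0293
Mean = 2684.1078

2684.1078


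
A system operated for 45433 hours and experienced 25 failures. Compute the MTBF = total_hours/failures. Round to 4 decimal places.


total_hours = 45433
failures = 25
MTBF = 45433 / 25
MTBF = 1817.32

1817.32


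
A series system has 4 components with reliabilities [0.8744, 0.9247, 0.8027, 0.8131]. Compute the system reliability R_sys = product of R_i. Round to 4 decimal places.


Components: [0.8744, 0.9247, 0.8027, 0.8131]
After component 1 (R=0.8744): product = 0.8744
After component 2 (R=0.9247): product = 0.8086
After component 3 (R=0.8027): product = 0.649
After component 4 (R=0.8131): product = 0.5277
R_sys = 0.5277

0.5277


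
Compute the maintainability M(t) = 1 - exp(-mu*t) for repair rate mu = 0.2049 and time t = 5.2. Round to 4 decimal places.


mu = 0.2049, t = 5.2
mu * t = 0.2049 * 5.2 = 1.0655
exp(-1.0655) = 0.3446
M(t) = 1 - 0.3446
M(t) = 0.6554

0.6554


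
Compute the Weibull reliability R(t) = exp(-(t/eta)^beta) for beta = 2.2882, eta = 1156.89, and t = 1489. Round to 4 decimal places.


beta = 2.2882, eta = 1156.89, t = 1489
t/eta = 1489 / 1156.89 = 1.2871
(t/eta)^beta = 1.2871^2.2882 = 1.7815
R(t) = exp(-1.7815)
R(t) = 0.1684

0.1684


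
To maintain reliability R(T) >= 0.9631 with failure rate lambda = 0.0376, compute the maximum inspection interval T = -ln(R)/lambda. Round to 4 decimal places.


R_target = 0.9631
lambda = 0.0376
-ln(0.9631) = 0.0376
T = 0.0376 / 0.0376
T = 0.9999

0.9999


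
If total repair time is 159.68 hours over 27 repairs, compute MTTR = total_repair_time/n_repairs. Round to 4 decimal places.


total_repair_time = 159.68
n_repairs = 27
MTTR = 159.68 / 27
MTTR = 5.9141

5.9141


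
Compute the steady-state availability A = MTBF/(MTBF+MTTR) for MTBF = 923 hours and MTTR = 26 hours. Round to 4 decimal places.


MTBF = 923
MTTR = 26
MTBF + MTTR = 949
A = 923 / 949
A = 0.9726

0.9726


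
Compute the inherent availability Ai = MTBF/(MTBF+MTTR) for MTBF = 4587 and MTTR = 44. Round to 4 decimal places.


MTBF = 4587
MTTR = 44
MTBF + MTTR = 4631
Ai = 4587 / 4631
Ai = 0.9905

0.9905


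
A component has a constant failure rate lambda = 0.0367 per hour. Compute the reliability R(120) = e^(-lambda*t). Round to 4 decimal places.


lambda = 0.0367
t = 120
lambda * t = 4.404
R(t) = e^(-4.404)
R(t) = 0.0122

0.0122


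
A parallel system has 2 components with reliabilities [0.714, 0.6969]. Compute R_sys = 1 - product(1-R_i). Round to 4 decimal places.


Components: [0.714, 0.6969]
(1 - 0.714) = 0.286, running product = 0.286
(1 - 0.6969) = 0.3031, running product = 0.0867
Product of (1-R_i) = 0.0867
R_sys = 1 - 0.0867 = 0.9133

0.9133


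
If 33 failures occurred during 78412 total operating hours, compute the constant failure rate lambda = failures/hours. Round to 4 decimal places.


failures = 33
total_hours = 78412
lambda = 33 / 78412
lambda = 0.0004

0.0004


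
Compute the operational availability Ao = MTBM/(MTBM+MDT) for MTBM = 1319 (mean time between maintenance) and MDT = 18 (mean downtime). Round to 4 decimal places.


MTBM = 1319
MDT = 18
MTBM + MDT = 1337
Ao = 1319 / 1337
Ao = 0.9865

0.9865


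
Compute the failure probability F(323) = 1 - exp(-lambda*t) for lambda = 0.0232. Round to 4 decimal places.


lambda = 0.0232, t = 323
lambda * t = 7.4936
exp(-7.4936) = 0.0006
F(t) = 1 - 0.0006
F(t) = 0.9994

0.9994


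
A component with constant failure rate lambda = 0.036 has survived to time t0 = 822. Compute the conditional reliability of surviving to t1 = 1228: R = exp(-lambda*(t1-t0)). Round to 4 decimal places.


lambda = 0.036
t0 = 822, t1 = 1228
t1 - t0 = 406
lambda * (t1-t0) = 0.036 * 406 = 14.616
R = exp(-14.616)
R = 0.0

0.0


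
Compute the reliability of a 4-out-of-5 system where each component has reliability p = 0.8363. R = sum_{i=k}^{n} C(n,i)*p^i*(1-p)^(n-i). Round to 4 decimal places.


k = 4, n = 5, p = 0.8363
i=4: C(5,4)=5 * 0.8363^4 * 0.1637^1 = 0.4004
i=5: C(5,5)=1 * 0.8363^5 * 0.1637^0 = 0.4091
R = sum of terms = 0.8095

0.8095


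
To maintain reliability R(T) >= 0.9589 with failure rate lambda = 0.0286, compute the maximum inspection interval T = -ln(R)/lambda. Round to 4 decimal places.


R_target = 0.9589
lambda = 0.0286
-ln(0.9589) = 0.042
T = 0.042 / 0.0286
T = 1.4674

1.4674


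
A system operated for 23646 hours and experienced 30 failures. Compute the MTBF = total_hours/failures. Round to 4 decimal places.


total_hours = 23646
failures = 30
MTBF = 23646 / 30
MTBF = 788.2

788.2


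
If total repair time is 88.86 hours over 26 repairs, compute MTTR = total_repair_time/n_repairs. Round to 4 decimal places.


total_repair_time = 88.86
n_repairs = 26
MTTR = 88.86 / 26
MTTR = 3.4177

3.4177


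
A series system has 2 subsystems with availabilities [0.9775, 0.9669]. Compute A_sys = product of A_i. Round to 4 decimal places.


Subsystems: [0.9775, 0.9669]
After subsystem 1 (A=0.9775): product = 0.9775
After subsystem 2 (A=0.9669): product = 0.9451
A_sys = 0.9451

0.9451


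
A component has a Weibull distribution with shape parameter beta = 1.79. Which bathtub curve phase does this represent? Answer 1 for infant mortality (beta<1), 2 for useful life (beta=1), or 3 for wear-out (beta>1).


beta = 1.79
Compare beta to 1:
beta < 1 => infant mortality (phase 1)
beta = 1 => useful life (phase 2)
beta > 1 => wear-out (phase 3)
Since beta = 1.79, this is wear-out (increasing failure rate)
Phase = 3

3


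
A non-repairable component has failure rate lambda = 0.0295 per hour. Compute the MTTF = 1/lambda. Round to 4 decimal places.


lambda = 0.0295
MTTF = 1 / 0.0295
MTTF = 33.8983

33.8983


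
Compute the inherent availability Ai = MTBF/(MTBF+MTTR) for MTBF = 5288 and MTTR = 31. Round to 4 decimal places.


MTBF = 5288
MTTR = 31
MTBF + MTTR = 5319
Ai = 5288 / 5319
Ai = 0.9942

0.9942


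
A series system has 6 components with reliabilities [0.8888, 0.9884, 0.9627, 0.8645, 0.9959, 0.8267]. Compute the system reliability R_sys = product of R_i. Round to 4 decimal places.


Components: [0.8888, 0.9884, 0.9627, 0.8645, 0.9959, 0.8267]
After component 1 (R=0.8888): product = 0.8888
After component 2 (R=0.9884): product = 0.8785
After component 3 (R=0.9627): product = 0.8457
After component 4 (R=0.8645): product = 0.7311
After component 5 (R=0.9959): product = 0.7281
After component 6 (R=0.8267): product = 0.6019
R_sys = 0.6019

0.6019


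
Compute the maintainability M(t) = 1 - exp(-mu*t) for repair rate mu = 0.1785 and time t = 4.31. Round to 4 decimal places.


mu = 0.1785, t = 4.31
mu * t = 0.1785 * 4.31 = 0.7693
exp(-0.7693) = 0.4633
M(t) = 1 - 0.4633
M(t) = 0.5367

0.5367


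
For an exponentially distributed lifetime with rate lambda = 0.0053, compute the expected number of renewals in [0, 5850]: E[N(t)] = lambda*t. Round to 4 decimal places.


lambda = 0.0053
t = 5850
E[N(t)] = lambda * t
E[N(t)] = 0.0053 * 5850
E[N(t)] = 31.005

31.005


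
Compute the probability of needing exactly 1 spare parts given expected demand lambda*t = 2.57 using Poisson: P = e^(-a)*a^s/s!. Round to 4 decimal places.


a = 2.57, s = 1
e^(-a) = e^(-2.57) = 0.0765
a^s = 2.57^1 = 2.57
s! = 1
P = 0.0765 * 2.57 / 1
P = 0.1967

0.1967


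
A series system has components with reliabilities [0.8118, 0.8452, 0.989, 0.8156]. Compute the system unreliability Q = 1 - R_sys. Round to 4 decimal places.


Components: [0.8118, 0.8452, 0.989, 0.8156]
After component 1: product = 0.8118
After component 2: product = 0.6861
After component 3: product = 0.6786
After component 4: product = 0.5535
R_sys = 0.5535
Q = 1 - 0.5535 = 0.4465

0.4465


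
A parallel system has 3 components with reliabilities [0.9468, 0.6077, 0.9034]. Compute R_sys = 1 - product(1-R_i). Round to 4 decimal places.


Components: [0.9468, 0.6077, 0.9034]
(1 - 0.9468) = 0.0532, running product = 0.0532
(1 - 0.6077) = 0.3923, running product = 0.0209
(1 - 0.9034) = 0.0966, running product = 0.002
Product of (1-R_i) = 0.002
R_sys = 1 - 0.002 = 0.998

0.998


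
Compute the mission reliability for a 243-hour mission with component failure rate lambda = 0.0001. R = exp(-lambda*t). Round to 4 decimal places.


lambda = 0.0001
mission_time = 243
lambda * t = 0.0001 * 243 = 0.0243
R = exp(-0.0243)
R = 0.976

0.976


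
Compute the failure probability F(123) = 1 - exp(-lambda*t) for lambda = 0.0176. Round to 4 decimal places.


lambda = 0.0176, t = 123
lambda * t = 2.1648
exp(-2.1648) = 0.1148
F(t) = 1 - 0.1148
F(t) = 0.8852

0.8852


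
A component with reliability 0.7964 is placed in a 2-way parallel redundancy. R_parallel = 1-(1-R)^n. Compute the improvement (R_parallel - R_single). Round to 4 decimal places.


R_single = 0.7964, n = 2
1 - R_single = 0.2036
(1 - R_single)^n = 0.2036^2 = 0.0415
R_parallel = 1 - 0.0415 = 0.9585
Improvement = 0.9585 - 0.7964
Improvement = 0.1621

0.1621


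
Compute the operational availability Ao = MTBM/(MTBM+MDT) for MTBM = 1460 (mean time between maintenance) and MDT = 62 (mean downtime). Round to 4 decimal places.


MTBM = 1460
MDT = 62
MTBM + MDT = 1522
Ao = 1460 / 1522
Ao = 0.9593

0.9593


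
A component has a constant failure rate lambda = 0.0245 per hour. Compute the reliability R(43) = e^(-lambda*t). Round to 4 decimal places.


lambda = 0.0245
t = 43
lambda * t = 1.0535
R(t) = e^(-1.0535)
R(t) = 0.3487

0.3487


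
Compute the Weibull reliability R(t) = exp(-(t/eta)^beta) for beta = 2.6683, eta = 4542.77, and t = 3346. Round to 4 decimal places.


beta = 2.6683, eta = 4542.77, t = 3346
t/eta = 3346 / 4542.77 = 0.7366
(t/eta)^beta = 0.7366^2.6683 = 0.4422
R(t) = exp(-0.4422)
R(t) = 0.6426

0.6426


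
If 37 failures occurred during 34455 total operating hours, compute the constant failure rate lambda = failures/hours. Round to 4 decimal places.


failures = 37
total_hours = 34455
lambda = 37 / 34455
lambda = 0.0011

0.0011


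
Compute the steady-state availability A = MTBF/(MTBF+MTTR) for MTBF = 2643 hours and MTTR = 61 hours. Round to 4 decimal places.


MTBF = 2643
MTTR = 61
MTBF + MTTR = 2704
A = 2643 / 2704
A = 0.9774

0.9774


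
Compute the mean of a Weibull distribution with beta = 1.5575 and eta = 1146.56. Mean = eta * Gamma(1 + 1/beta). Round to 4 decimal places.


beta = 1.5575, eta = 1146.56
1/beta = 0.6421
1 + 1/beta = 1.6421
Gamma(1.6421) = 0.8989
Mean = 1146.56 * 0.8989
Mean = 1030.6872

1030.6872


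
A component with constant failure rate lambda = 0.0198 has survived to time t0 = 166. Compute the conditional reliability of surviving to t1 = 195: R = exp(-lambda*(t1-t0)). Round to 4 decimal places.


lambda = 0.0198
t0 = 166, t1 = 195
t1 - t0 = 29
lambda * (t1-t0) = 0.0198 * 29 = 0.5742
R = exp(-0.5742)
R = 0.5632

0.5632


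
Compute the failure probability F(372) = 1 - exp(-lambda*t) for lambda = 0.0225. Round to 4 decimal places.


lambda = 0.0225, t = 372
lambda * t = 8.37
exp(-8.37) = 0.0002
F(t) = 1 - 0.0002
F(t) = 0.9998

0.9998


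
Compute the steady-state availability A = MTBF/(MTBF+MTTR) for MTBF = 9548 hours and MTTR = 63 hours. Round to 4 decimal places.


MTBF = 9548
MTTR = 63
MTBF + MTTR = 9611
A = 9548 / 9611
A = 0.9934

0.9934


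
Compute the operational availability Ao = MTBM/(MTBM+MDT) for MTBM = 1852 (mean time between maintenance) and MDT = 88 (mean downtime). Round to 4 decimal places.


MTBM = 1852
MDT = 88
MTBM + MDT = 1940
Ao = 1852 / 1940
Ao = 0.9546

0.9546


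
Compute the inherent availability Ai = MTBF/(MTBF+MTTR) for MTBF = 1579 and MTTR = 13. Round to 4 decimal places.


MTBF = 1579
MTTR = 13
MTBF + MTTR = 1592
Ai = 1579 / 1592
Ai = 0.9918

0.9918


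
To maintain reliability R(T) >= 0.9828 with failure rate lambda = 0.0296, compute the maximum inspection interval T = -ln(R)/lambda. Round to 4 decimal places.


R_target = 0.9828
lambda = 0.0296
-ln(0.9828) = 0.0173
T = 0.0173 / 0.0296
T = 0.5861

0.5861


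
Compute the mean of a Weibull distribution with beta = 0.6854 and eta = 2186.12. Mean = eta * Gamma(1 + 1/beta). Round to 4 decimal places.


beta = 0.6854, eta = 2186.12
1/beta = 1.459
1 + 1/beta = 2.459
Gamma(2.459) = 1.2921
Mean = 2186.12 * 1.2921
Mean = 2824.6883

2824.6883


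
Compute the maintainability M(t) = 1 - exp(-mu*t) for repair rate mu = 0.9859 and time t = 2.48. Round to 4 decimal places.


mu = 0.9859, t = 2.48
mu * t = 0.9859 * 2.48 = 2.445
exp(-2.445) = 0.0867
M(t) = 1 - 0.0867
M(t) = 0.9133

0.9133


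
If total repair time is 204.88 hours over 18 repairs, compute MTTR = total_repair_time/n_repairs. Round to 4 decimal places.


total_repair_time = 204.88
n_repairs = 18
MTTR = 204.88 / 18
MTTR = 11.3822

11.3822


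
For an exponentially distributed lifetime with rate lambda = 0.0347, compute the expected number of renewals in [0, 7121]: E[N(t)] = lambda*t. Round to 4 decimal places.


lambda = 0.0347
t = 7121
E[N(t)] = lambda * t
E[N(t)] = 0.0347 * 7121
E[N(t)] = 247.0987

247.0987


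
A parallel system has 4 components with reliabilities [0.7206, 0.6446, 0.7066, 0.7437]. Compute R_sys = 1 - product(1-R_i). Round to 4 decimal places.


Components: [0.7206, 0.6446, 0.7066, 0.7437]
(1 - 0.7206) = 0.2794, running product = 0.2794
(1 - 0.6446) = 0.3554, running product = 0.0993
(1 - 0.7066) = 0.2934, running product = 0.0291
(1 - 0.7437) = 0.2563, running product = 0.0075
Product of (1-R_i) = 0.0075
R_sys = 1 - 0.0075 = 0.9925

0.9925


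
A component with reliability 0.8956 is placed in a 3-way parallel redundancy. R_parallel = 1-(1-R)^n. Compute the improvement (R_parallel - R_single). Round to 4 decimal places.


R_single = 0.8956, n = 3
1 - R_single = 0.1044
(1 - R_single)^n = 0.1044^3 = 0.0011
R_parallel = 1 - 0.0011 = 0.9989
Improvement = 0.9989 - 0.8956
Improvement = 0.1033

0.1033


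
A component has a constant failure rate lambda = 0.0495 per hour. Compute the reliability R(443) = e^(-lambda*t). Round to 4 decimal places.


lambda = 0.0495
t = 443
lambda * t = 21.9285
R(t) = e^(-21.9285)
R(t) = 0.0

0.0


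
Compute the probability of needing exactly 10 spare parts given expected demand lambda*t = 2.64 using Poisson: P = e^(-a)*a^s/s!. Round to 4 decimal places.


a = 2.64, s = 10
e^(-a) = e^(-2.64) = 0.0714
a^s = 2.64^10 = 16445.2041
s! = 3628800
P = 0.0714 * 16445.2041 / 3628800
P = 0.0003

0.0003


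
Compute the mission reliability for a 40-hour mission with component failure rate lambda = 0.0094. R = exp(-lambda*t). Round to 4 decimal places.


lambda = 0.0094
mission_time = 40
lambda * t = 0.0094 * 40 = 0.376
R = exp(-0.376)
R = 0.6866

0.6866
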